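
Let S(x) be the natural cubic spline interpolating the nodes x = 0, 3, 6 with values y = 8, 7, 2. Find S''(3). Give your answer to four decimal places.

-0.6667

With σ_i denoting the second derivative at x_i, h_i = 3, 3, and Δ_i = (y_(i+1) − y_i)/h_i = -1/3, -5/3:
  3·σ_0 + 12·σ_1 + 3·σ_2 = 6(Δ_1 - Δ_0) = -8
Natural end conditions: σ_0 = σ_2 = 0.
Forward elimination and back-substitution give σ_0 = 0, σ_1 = -2/3, σ_2 = 0.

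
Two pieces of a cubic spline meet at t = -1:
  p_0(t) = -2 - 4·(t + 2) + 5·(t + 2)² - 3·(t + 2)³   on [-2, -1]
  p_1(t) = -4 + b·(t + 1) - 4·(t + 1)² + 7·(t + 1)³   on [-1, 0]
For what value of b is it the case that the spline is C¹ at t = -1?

-3

p_0'(t) = -4 + 10·(t + 2) - 9·(t + 2)², so p_0'(-1) = -3. On the right, p_1'(-1) = b, so b = -3.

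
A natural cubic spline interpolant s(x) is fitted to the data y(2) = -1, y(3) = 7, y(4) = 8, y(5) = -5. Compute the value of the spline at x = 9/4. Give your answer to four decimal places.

With m_i denoting the second derivative at x_i, h_i = 1, 1, 1, and Δ_i = (y_(i+1) − y_i)/h_i = 8, 1, -13:
  1·m_0 + 4·m_1 + 1·m_2 = 6(Δ_1 - Δ_0) = -42
  1·m_1 + 4·m_2 + 1·m_3 = 6(Δ_2 - Δ_1) = -84
Natural end conditions: m_0 = m_3 = 0.
Hence m_0 = 0, m_1 = -28/5, m_2 = -98/5, m_3 = 0.
On [2, 3], s(x) = -1 + 134/15·(x - 2) + 0·(x - 2)² - 14/15·(x - 2)³.
With (x - 2) = 1/4: s(9/4) = 39/32.

1.2188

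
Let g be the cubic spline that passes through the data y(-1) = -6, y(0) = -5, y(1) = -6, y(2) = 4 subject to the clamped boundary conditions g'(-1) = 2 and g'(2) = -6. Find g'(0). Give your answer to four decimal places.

-2.7333

With m_i denoting the second derivative at x_i, h_i = 1, 1, 1, and Δ_i = (y_(i+1) − y_i)/h_i = 1, -1, 10:
  1·m_0 + 4·m_1 + 1·m_2 = 6(Δ_1 - Δ_0) = -12
  1·m_1 + 4·m_2 + 1·m_3 = 6(Δ_2 - Δ_1) = 66
Clamped end conditions give two more equations: 2h_0·m_0 + h_0·m_1 = 6(Δ_0 - g'(-1)) = -6 and h_2·m_2 + 2h_2·m_3 = 6(g'(2) - Δ_2) = -96.
Solving the tridiagonal system: m_0 = 52/15, m_1 = -194/15, m_2 = 544/15, m_3 = -992/15.
On [0, 1], g'(t) = b_1 + 2c_1·t + 3d_1·t² with b_1 = Δ_1 - h_1(2m_1 + m_2)/6 = -41/15, c_1 = m_1/2 = -97/15, d_1 = (m_2 - m_1)/(6h_1) = 41/5. So g'(0) = -41/15.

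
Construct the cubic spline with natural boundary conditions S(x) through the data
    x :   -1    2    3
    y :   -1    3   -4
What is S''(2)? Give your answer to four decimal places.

Let M_i = S''(x_i). Step sizes h_i = 3, 1; slopes of the chords Δ_i = (y_(i+1) - y_i)/h_i = 4/3, -7.
  3·M_0 + 8·M_1 + 1·M_2 = 6(Δ_1 - Δ_0) = -50
Natural end conditions: M_0 = M_2 = 0.
Hence M_0 = 0, M_1 = -25/4, M_2 = 0.

-6.2500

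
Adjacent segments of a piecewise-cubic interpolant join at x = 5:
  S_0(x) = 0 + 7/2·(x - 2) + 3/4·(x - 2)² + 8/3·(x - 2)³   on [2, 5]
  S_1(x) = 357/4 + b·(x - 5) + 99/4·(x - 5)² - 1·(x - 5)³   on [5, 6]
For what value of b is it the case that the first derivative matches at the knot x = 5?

80

S_0'(x) = 7/2 + 3/2·(x - 2) + 8·(x - 2)², so S_0'(5) = 80. On the right, S_1'(5) = b, so b = 80.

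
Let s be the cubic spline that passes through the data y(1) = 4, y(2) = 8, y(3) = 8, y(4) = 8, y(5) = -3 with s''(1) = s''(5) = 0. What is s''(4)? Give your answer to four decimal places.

-18.1071

Let m_i = s''(x_i). Step sizes h_i = 1, 1, 1, 1; slopes of the chords Δ_i = (y_(i+1) - y_i)/h_i = 4, 0, 0, -11.
  1·m_0 + 4·m_1 + 1·m_2 = 6(Δ_1 - Δ_0) = -24
  1·m_1 + 4·m_2 + 1·m_3 = 6(Δ_2 - Δ_1) = 0
  1·m_2 + 4·m_3 + 1·m_4 = 6(Δ_3 - Δ_2) = -66
Natural end conditions: m_0 = m_4 = 0.
Solving the tridiagonal system: m_0 = 0, m_1 = -213/28, m_2 = 45/7, m_3 = -507/28, m_4 = 0.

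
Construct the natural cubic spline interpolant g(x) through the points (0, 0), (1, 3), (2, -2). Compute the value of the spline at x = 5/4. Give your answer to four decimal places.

2.4063

Write M_i for g''(x_i). With h_i = 1, 1 and divided differences Δ_i = 3, -5, the continuity of g' gives the tridiagonal system
  1·M_0 + 4·M_1 + 1·M_2 = 6(Δ_1 - Δ_0) = -48
Natural end conditions: M_0 = M_2 = 0.
Forward elimination and back-substitution give M_0 = 0, M_1 = -12, M_2 = 0.
On [1, 2], g(x) = 3 - 1·(x - 1) - 6·(x - 1)² + 2·(x - 1)³.
With (x - 1) = 1/4: g(5/4) = 77/32.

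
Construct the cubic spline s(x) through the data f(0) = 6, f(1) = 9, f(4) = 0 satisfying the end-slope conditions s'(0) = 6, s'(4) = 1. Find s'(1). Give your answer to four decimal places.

-0.1250

With σ_i denoting the second derivative at x_i, h_i = 1, 3, and Δ_i = (y_(i+1) − y_i)/h_i = 3, -3:
  1·σ_0 + 8·σ_1 + 3·σ_2 = 6(Δ_1 - Δ_0) = -36
Clamped end conditions give two more equations: 2h_0·σ_0 + h_0·σ_1 = 6(Δ_0 - s'(0)) = -18 and h_1·σ_1 + 2h_1·σ_2 = 6(s'(4) - Δ_1) = 24.
Forward elimination and back-substitution give σ_0 = -23/4, σ_1 = -13/2, σ_2 = 29/4.
On [1, 4], s'(x) = b_1 + 2c_1·(x - 1) + 3d_1·(x - 1)² with b_1 = Δ_1 - h_1(2σ_1 + σ_2)/6 = -1/8, c_1 = σ_1/2 = -13/4, d_1 = (σ_2 - σ_1)/(6h_1) = 55/72. So s'(1) = -1/8.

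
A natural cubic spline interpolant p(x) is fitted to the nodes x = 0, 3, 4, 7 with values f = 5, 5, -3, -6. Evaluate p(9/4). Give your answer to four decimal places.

With m_i denoting the second derivative at x_i, h_i = 3, 1, 3, and Δ_i = (y_(i+1) − y_i)/h_i = 0, -8, -1:
  3·m_0 + 8·m_1 + 1·m_2 = 6(Δ_1 - Δ_0) = -48
  1·m_1 + 8·m_2 + 3·m_3 = 6(Δ_2 - Δ_1) = 42
Natural end conditions: m_0 = m_3 = 0.
Solving: m_0 = 0, m_1 = -142/21, m_2 = 128/21, m_3 = 0.
On [0, 3], p(x) = 5 + 71/21·x + 0·x² - 71/189·x³.
With x = 9/4: p(9/4) = 533/64.

8.3281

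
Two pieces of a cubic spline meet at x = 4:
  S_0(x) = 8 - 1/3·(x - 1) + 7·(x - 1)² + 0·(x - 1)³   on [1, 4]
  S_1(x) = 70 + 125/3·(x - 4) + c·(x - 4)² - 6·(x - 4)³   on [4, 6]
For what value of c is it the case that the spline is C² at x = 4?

7

S_0''(x) = 14 + 0·(x - 1), so S_0''(4) = 14. On the right, S_1''(4) = 2c, so c = 7.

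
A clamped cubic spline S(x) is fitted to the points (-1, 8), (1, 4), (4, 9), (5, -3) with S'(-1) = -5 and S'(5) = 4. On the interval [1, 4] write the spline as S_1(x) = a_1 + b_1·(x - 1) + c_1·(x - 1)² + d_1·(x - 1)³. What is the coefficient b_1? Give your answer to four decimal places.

Let M_i = S''(x_i). Step sizes h_i = 2, 3, 1; slopes of the chords Δ_i = (y_(i+1) - y_i)/h_i = -2, 5/3, -12.
  2·M_0 + 10·M_1 + 3·M_2 = 6(Δ_1 - Δ_0) = 22
  3·M_1 + 8·M_2 + 1·M_3 = 6(Δ_2 - Δ_1) = -82
Clamped end conditions give two more equations: 2h_0·M_0 + h_0·M_1 = 6(Δ_0 - S'(-1)) = 18 and h_2·M_2 + 2h_2·M_3 = 6(S'(5) - Δ_2) = 96.
Solving the tridiagonal system: M_0 = 1/3, M_1 = 25/3, M_2 = -62/3, M_3 = 175/3.
On [1, 4], with S_1(x) = a_1 + b_1·(x - 1) + c_1·(x - 1)² + d_1·(x - 1)³: c_1 = M_1/2 = 25/6, d_1 = (M_2 - M_1)/(6h_1) = -29/18, b_1 = Δ_1 - h_1(2M_1 + M_2)/6 = 11/3.

3.6667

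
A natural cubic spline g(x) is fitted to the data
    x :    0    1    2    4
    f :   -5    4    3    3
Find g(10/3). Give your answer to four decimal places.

Put σ_i = g'' at the i-th knot. Here h = (1, 1, 2) and Δ = (9, -1, 0), so the interior equations h_(i-1)·σ_(i-1) + 2(h_(i-1)+h_i)·σ_i + h_i·σ_(i+1) = 6(Δ_i − Δ_(i-1)) read
  1·σ_0 + 4·σ_1 + 1·σ_2 = 6(Δ_1 - Δ_0) = -60
  1·σ_1 + 6·σ_2 + 2·σ_3 = 6(Δ_2 - Δ_1) = 6
Natural end conditions: σ_0 = σ_3 = 0.
Solving: σ_0 = 0, σ_1 = -366/23, σ_2 = 84/23, σ_3 = 0.
On [2, 4], g(x) = 3 - 56/23·(x - 2) + 42/23·(x - 2)² - 7/23·(x - 2)³.
With (x - 2) = 4/3: g(10/3) = 1415/621.

2.2786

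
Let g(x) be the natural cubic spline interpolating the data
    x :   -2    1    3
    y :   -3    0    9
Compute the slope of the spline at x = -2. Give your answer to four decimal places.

Let m_i = g''(x_i). Step sizes h_i = 3, 2; slopes of the chords Δ_i = (y_(i+1) - y_i)/h_i = 1, 9/2.
  3·m_0 + 10·m_1 + 2·m_2 = 6(Δ_1 - Δ_0) = 21
Natural end conditions: m_0 = m_2 = 0.
Solving the tridiagonal system: m_0 = 0, m_1 = 21/10, m_2 = 0.
On [-2, 1], g'(x) = b_0 + 2c_0·(x + 2) + 3d_0·(x + 2)² with b_0 = Δ_0 - h_0(2m_0 + m_1)/6 = -1/20, c_0 = m_0/2 = 0, d_0 = (m_1 - m_0)/(6h_0) = 7/60. So g'(-2) = -1/20.

-0.0500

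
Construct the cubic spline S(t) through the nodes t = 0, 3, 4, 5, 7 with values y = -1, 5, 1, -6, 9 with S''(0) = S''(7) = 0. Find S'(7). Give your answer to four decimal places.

Put M_i = S'' at the i-th knot. Here h = (3, 1, 1, 2) and Δ = (2, -4, -7, 15/2), so the interior equations h_(i-1)·M_(i-1) + 2(h_(i-1)+h_i)·M_i + h_i·M_(i+1) = 6(Δ_i − Δ_(i-1)) read
  3·M_0 + 8·M_1 + 1·M_2 = 6(Δ_1 - Δ_0) = -36
  1·M_1 + 4·M_2 + 1·M_3 = 6(Δ_2 - Δ_1) = -18
  1·M_2 + 6·M_3 + 2·M_4 = 6(Δ_3 - Δ_2) = 87
Natural end conditions: M_0 = M_4 = 0.
Forward elimination and back-substitution give M_0 = 0, M_1 = -633/178, M_2 = -672/89, M_3 = 2805/178, M_4 = 0.
On [5, 7], S'(t) = b_3 + 2c_3·(t - 5) + 3d_3·(t - 5)² with b_3 = Δ_3 - h_3(2M_3 + M_4)/6 = -535/178, c_3 = M_3/2 = 2805/356, d_3 = (M_4 - M_3)/(6h_3) = -935/712. So S'(7) = 1135/89.

12.7528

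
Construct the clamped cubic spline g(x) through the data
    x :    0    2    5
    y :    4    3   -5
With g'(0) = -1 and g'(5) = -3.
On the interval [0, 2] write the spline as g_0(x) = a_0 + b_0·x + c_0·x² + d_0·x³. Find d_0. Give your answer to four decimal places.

With M_i denoting the second derivative at x_i, h_i = 2, 3, and Δ_i = (y_(i+1) − y_i)/h_i = -1/2, -8/3:
  2·M_0 + 10·M_1 + 3·M_2 = 6(Δ_1 - Δ_0) = -13
Clamped end conditions give two more equations: 2h_0·M_0 + h_0·M_1 = 6(Δ_0 - g'(0)) = 3 and h_1·M_1 + 2h_1·M_2 = 6(g'(5) - Δ_1) = -2.
Solving: M_0 = 33/20, M_1 = -9/5, M_2 = 17/30.
On [0, 2], with g_0(x) = a_0 + b_0·x + c_0·x² + d_0·x³: c_0 = M_0/2 = 33/40, d_0 = (M_1 - M_0)/(6h_0) = -23/80, b_0 = Δ_0 - h_0(2M_0 + M_1)/6 = -1.

-0.2875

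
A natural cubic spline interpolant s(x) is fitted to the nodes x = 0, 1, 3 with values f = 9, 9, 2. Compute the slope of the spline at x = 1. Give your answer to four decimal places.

-1.1667

Put M_i = s'' at the i-th knot. Here h = (1, 2) and Δ = (0, -7/2), so the interior equations h_(i-1)·M_(i-1) + 2(h_(i-1)+h_i)·M_i + h_i·M_(i+1) = 6(Δ_i − Δ_(i-1)) read
  1·M_0 + 6·M_1 + 2·M_2 = 6(Δ_1 - Δ_0) = -21
Natural end conditions: M_0 = M_2 = 0.
Solving the tridiagonal system: M_0 = 0, M_1 = -7/2, M_2 = 0.
On [1, 3], s'(x) = b_1 + 2c_1·(x - 1) + 3d_1·(x - 1)² with b_1 = Δ_1 - h_1(2M_1 + M_2)/6 = -7/6, c_1 = M_1/2 = -7/4, d_1 = (M_2 - M_1)/(6h_1) = 7/24. So s'(1) = -7/6.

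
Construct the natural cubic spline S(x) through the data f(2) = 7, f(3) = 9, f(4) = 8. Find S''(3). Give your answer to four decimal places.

-4.5000

Put M_i = S'' at the i-th knot. Here h = (1, 1) and Δ = (2, -1), so the interior equations h_(i-1)·M_(i-1) + 2(h_(i-1)+h_i)·M_i + h_i·M_(i+1) = 6(Δ_i − Δ_(i-1)) read
  1·M_0 + 4·M_1 + 1·M_2 = 6(Δ_1 - Δ_0) = -18
Natural end conditions: M_0 = M_2 = 0.
Hence M_0 = 0, M_1 = -9/2, M_2 = 0.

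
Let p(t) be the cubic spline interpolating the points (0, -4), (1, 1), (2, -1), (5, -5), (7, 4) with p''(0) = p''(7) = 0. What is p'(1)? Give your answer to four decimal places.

Let m_i = p''(x_i). Step sizes h_i = 1, 1, 3, 2; slopes of the chords Δ_i = (y_(i+1) - y_i)/h_i = 5, -2, -4/3, 9/2.
  1·m_0 + 4·m_1 + 1·m_2 = 6(Δ_1 - Δ_0) = -42
  1·m_1 + 8·m_2 + 3·m_3 = 6(Δ_2 - Δ_1) = 4
  3·m_2 + 10·m_3 + 2·m_4 = 6(Δ_3 - Δ_2) = 35
Natural end conditions: m_0 = m_4 = 0.
Forward elimination and back-substitution give m_0 = 0, m_1 = -2917/274, m_2 = 80/137, m_3 = 911/274, m_4 = 0.
On [1, 2], p'(t) = b_1 + 2c_1·(t - 1) + 3d_1·(t - 1)² with b_1 = Δ_1 - h_1(2m_1 + m_2)/6 = 1193/822, c_1 = m_1/2 = -2917/548, d_1 = (m_2 - m_1)/(6h_1) = 3077/1644. So p'(1) = 1193/822.

1.4513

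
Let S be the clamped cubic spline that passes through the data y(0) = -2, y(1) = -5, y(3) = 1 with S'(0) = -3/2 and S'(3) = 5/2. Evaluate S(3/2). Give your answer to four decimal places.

-4.6953

Let σ_i = S''(x_i). Step sizes h_i = 1, 2; slopes of the chords Δ_i = (y_(i+1) - y_i)/h_i = -3, 3.
  1·σ_0 + 6·σ_1 + 2·σ_2 = 6(Δ_1 - Δ_0) = 36
Clamped end conditions give two more equations: 2h_0·σ_0 + h_0·σ_1 = 6(Δ_0 - S'(0)) = -9 and h_1·σ_1 + 2h_1·σ_2 = 6(S'(3) - Δ_1) = -3.
Solving: σ_0 = -55/6, σ_1 = 28/3, σ_2 = -65/12.
On [1, 3], S(x) = -5 - 17/12·(x - 1) + 14/3·(x - 1)² - 59/48·(x - 1)³.
With (x - 1) = 1/2: S(3/2) = -601/128.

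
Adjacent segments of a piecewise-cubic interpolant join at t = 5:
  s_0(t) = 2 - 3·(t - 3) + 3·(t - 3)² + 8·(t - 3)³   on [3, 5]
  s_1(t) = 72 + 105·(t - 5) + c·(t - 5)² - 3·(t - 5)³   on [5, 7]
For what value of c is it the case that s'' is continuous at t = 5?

s_0''(t) = 6 + 48·(t - 3), so s_0''(5) = 102. On the right, s_1''(5) = 2c, so c = 51.

51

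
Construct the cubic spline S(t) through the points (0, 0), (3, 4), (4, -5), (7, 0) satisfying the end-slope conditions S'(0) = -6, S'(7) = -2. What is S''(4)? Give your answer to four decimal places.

Let M_i = S''(x_i). Step sizes h_i = 3, 1, 3; slopes of the chords Δ_i = (y_(i+1) - y_i)/h_i = 4/3, -9, 5/3.
  3·M_0 + 8·M_1 + 1·M_2 = 6(Δ_1 - Δ_0) = -62
  1·M_1 + 8·M_2 + 3·M_3 = 6(Δ_2 - Δ_1) = 64
Clamped end conditions give two more equations: 2h_0·M_0 + h_0·M_1 = 6(Δ_0 - S'(0)) = 44 and h_2·M_2 + 2h_2·M_3 = 6(S'(7) - Δ_2) = -22.
Hence M_0 = 2452/165, M_1 = -828/55, M_2 = 762/55, M_3 = -1748/165.

13.8545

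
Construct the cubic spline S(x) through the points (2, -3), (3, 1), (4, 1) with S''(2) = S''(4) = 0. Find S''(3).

Put m_i = S'' at the i-th knot. Here h = (1, 1) and Δ = (4, 0), so the interior equations h_(i-1)·m_(i-1) + 2(h_(i-1)+h_i)·m_i + h_i·m_(i+1) = 6(Δ_i − Δ_(i-1)) read
  1·m_0 + 4·m_1 + 1·m_2 = 6(Δ_1 - Δ_0) = -24
Natural end conditions: m_0 = m_2 = 0.
Solving: m_0 = 0, m_1 = -6, m_2 = 0.

-6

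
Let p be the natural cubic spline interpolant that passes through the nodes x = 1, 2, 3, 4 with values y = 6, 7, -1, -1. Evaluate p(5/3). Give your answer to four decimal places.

7.7531

Let m_i = p''(x_i). Step sizes h_i = 1, 1, 1; slopes of the chords Δ_i = (y_(i+1) - y_i)/h_i = 1, -8, 0.
  1·m_0 + 4·m_1 + 1·m_2 = 6(Δ_1 - Δ_0) = -54
  1·m_1 + 4·m_2 + 1·m_3 = 6(Δ_2 - Δ_1) = 48
Natural end conditions: m_0 = m_3 = 0.
Forward elimination and back-substitution give m_0 = 0, m_1 = -88/5, m_2 = 82/5, m_3 = 0.
On [1, 2], p(x) = 6 + 59/15·(x - 1) + 0·(x - 1)² - 44/15·(x - 1)³.
With (x - 1) = 2/3: p(5/3) = 628/81.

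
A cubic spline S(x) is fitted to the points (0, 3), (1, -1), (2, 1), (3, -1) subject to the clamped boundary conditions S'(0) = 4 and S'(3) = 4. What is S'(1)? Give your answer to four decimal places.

-2.4000

Write m_i for S''(x_i). With h_i = 1, 1, 1 and divided differences Δ_i = -4, 2, -2, the continuity of S' gives the tridiagonal system
  1·m_0 + 4·m_1 + 1·m_2 = 6(Δ_1 - Δ_0) = 36
  1·m_1 + 4·m_2 + 1·m_3 = 6(Δ_2 - Δ_1) = -24
Clamped end conditions give two more equations: 2h_0·m_0 + h_0·m_1 = 6(Δ_0 - S'(0)) = -48 and h_2·m_2 + 2h_2·m_3 = 6(S'(3) - Δ_2) = 36.
Forward elimination and back-substitution give m_0 = -176/5, m_1 = 112/5, m_2 = -92/5, m_3 = 136/5.
On [1, 2], S'(x) = b_1 + 2c_1·(x - 1) + 3d_1·(x - 1)² with b_1 = Δ_1 - h_1(2m_1 + m_2)/6 = -12/5, c_1 = m_1/2 = 56/5, d_1 = (m_2 - m_1)/(6h_1) = -34/5. So S'(1) = -12/5.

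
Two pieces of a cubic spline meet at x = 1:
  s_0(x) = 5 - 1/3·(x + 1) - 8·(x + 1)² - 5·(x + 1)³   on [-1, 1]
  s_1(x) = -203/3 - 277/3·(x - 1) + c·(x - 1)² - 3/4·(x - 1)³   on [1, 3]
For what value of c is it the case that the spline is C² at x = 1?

-38

s_0''(x) = -16 - 30·(x + 1), so s_0''(1) = -76. On the right, s_1''(1) = 2c, so c = -38.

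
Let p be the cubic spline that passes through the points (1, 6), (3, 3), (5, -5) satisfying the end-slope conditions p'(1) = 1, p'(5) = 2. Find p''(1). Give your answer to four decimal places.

Write m_i for p''(x_i). With h_i = 2, 2 and divided differences Δ_i = -3/2, -4, the continuity of p' gives the tridiagonal system
  2·m_0 + 8·m_1 + 2·m_2 = 6(Δ_1 - Δ_0) = -15
Clamped end conditions give two more equations: 2h_0·m_0 + h_0·m_1 = 6(Δ_0 - p'(1)) = -15 and h_1·m_1 + 2h_1·m_2 = 6(p'(5) - Δ_1) = 36.
Hence m_0 = -13/8, m_1 = -17/4, m_2 = 89/8.

-1.6250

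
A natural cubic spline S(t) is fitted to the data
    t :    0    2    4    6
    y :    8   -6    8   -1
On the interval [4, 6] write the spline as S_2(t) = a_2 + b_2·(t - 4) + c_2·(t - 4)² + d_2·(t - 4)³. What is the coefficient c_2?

-6

With m_i denoting the second derivative at x_i, h_i = 2, 2, 2, and Δ_i = (y_(i+1) − y_i)/h_i = -7, 7, -9/2:
  2·m_0 + 8·m_1 + 2·m_2 = 6(Δ_1 - Δ_0) = 84
  2·m_1 + 8·m_2 + 2·m_3 = 6(Δ_2 - Δ_1) = -69
Natural end conditions: m_0 = m_3 = 0.
Hence m_0 = 0, m_1 = 27/2, m_2 = -12, m_3 = 0.
On [4, 6], with S_2(t) = a_2 + b_2·(t - 4) + c_2·(t - 4)² + d_2·(t - 4)³: c_2 = m_2/2 = -6, d_2 = (m_3 - m_2)/(6h_2) = 1, b_2 = Δ_2 - h_2(2m_2 + m_3)/6 = 7/2.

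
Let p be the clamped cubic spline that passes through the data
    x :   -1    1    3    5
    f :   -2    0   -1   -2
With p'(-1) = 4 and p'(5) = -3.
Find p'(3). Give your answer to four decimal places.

0.1667

Write M_i for p''(x_i). With h_i = 2, 2, 2 and divided differences Δ_i = 1, -1/2, -1/2, the continuity of p' gives the tridiagonal system
  2·M_0 + 8·M_1 + 2·M_2 = 6(Δ_1 - Δ_0) = -9
  2·M_1 + 8·M_2 + 2·M_3 = 6(Δ_2 - Δ_1) = 0
Clamped end conditions give two more equations: 2h_0·M_0 + h_0·M_1 = 6(Δ_0 - p'(-1)) = -18 and h_2·M_2 + 2h_2·M_3 = 6(p'(5) - Δ_2) = -15.
Solving: M_0 = -13/3, M_1 = -1/3, M_2 = 7/6, M_3 = -13/3.
On [3, 5], p'(x) = b_2 + 2c_2·(x - 3) + 3d_2·(x - 3)² with b_2 = Δ_2 - h_2(2M_2 + M_3)/6 = 1/6, c_2 = M_2/2 = 7/12, d_2 = (M_3 - M_2)/(6h_2) = -11/24. So p'(3) = 1/6.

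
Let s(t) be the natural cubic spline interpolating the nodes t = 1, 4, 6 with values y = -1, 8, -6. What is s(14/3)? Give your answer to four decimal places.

4.8148

Put m_i = s'' at the i-th knot. Here h = (3, 2) and Δ = (3, -7), so the interior equations h_(i-1)·m_(i-1) + 2(h_(i-1)+h_i)·m_i + h_i·m_(i+1) = 6(Δ_i − Δ_(i-1)) read
  3·m_0 + 10·m_1 + 2·m_2 = 6(Δ_1 - Δ_0) = -60
Natural end conditions: m_0 = m_2 = 0.
Solving the tridiagonal system: m_0 = 0, m_1 = -6, m_2 = 0.
On [4, 6], s(t) = 8 - 3·(t - 4) - 3·(t - 4)² + 1/2·(t - 4)³.
With (t - 4) = 2/3: s(14/3) = 130/27.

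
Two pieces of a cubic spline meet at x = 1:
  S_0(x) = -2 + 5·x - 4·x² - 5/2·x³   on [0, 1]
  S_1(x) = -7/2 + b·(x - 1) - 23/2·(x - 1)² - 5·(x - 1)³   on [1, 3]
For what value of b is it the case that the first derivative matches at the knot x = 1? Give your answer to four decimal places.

-10.5000

S_0'(x) = 5 - 8·x - 15/2·x², so S_0'(1) = -21/2. On the right, S_1'(1) = b, so b = -21/2.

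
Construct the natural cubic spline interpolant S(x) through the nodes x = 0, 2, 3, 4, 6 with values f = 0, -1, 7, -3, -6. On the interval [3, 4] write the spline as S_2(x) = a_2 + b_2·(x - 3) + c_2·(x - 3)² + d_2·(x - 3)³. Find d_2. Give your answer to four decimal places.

8.0455

With M_i denoting the second derivative at x_i, h_i = 2, 1, 1, 2, and Δ_i = (y_(i+1) − y_i)/h_i = -1/2, 8, -10, -3/2:
  2·M_0 + 6·M_1 + 1·M_2 = 6(Δ_1 - Δ_0) = 51
  1·M_1 + 4·M_2 + 1·M_3 = 6(Δ_2 - Δ_1) = -108
  1·M_2 + 6·M_3 + 2·M_4 = 6(Δ_3 - Δ_2) = 51
Natural end conditions: M_0 = M_4 = 0.
Forward elimination and back-substitution give M_0 = 0, M_1 = 156/11, M_2 = -375/11, M_3 = 156/11, M_4 = 0.
On [3, 4], with S_2(x) = a_2 + b_2·(x - 3) + c_2·(x - 3)² + d_2·(x - 3)³: c_2 = M_2/2 = -375/22, d_2 = (M_3 - M_2)/(6h_2) = 177/22, b_2 = Δ_2 - h_2(2M_2 + M_3)/6 = -1.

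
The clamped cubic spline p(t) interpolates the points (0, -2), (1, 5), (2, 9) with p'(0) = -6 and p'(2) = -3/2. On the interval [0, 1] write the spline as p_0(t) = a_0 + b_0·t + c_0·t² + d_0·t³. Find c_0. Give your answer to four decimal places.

Let m_i = p''(x_i). Step sizes h_i = 1, 1; slopes of the chords Δ_i = (y_(i+1) - y_i)/h_i = 7, 4.
  1·m_0 + 4·m_1 + 1·m_2 = 6(Δ_1 - Δ_0) = -18
Clamped end conditions give two more equations: 2h_0·m_0 + h_0·m_1 = 6(Δ_0 - p'(0)) = 78 and h_1·m_1 + 2h_1·m_2 = 6(p'(2) - Δ_1) = -33.
Solving: m_0 = 183/4, m_1 = -27/2, m_2 = -39/4.
On [0, 1], with p_0(t) = a_0 + b_0·t + c_0·t² + d_0·t³: c_0 = m_0/2 = 183/8, d_0 = (m_1 - m_0)/(6h_0) = -79/8, b_0 = Δ_0 - h_0(2m_0 + m_1)/6 = -6.

22.8750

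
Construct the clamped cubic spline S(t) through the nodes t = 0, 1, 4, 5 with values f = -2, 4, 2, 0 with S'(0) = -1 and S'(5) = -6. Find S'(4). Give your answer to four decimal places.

-1.1270

Put M_i = S'' at the i-th knot. Here h = (1, 3, 1) and Δ = (6, -2/3, -2), so the interior equations h_(i-1)·M_(i-1) + 2(h_(i-1)+h_i)·M_i + h_i·M_(i+1) = 6(Δ_i − Δ_(i-1)) read
  1·M_0 + 8·M_1 + 3·M_2 = 6(Δ_1 - Δ_0) = -40
  3·M_1 + 8·M_2 + 1·M_3 = 6(Δ_2 - Δ_1) = -8
Clamped end conditions give two more equations: 2h_0·M_0 + h_0·M_1 = 6(Δ_0 - S'(0)) = 42 and h_2·M_2 + 2h_2·M_3 = 6(S'(5) - Δ_2) = -24.
Solving: M_0 = 1636/63, M_1 = -626/63, M_2 = 284/63, M_3 = -898/63.
On [4, 5], S'(t) = b_2 + 2c_2·(t - 4) + 3d_2·(t - 4)² with b_2 = Δ_2 - h_2(2M_2 + M_3)/6 = -71/63, c_2 = M_2/2 = 142/63, d_2 = (M_3 - M_2)/(6h_2) = -197/63. So S'(4) = -71/63.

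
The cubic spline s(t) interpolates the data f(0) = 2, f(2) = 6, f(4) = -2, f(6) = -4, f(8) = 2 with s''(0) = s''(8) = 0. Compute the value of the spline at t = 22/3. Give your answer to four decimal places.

Write σ_i for s''(x_i). With h_i = 2, 2, 2, 2 and divided differences Δ_i = 2, -4, -1, 3, the continuity of s' gives the tridiagonal system
  2·σ_0 + 8·σ_1 + 2·σ_2 = 6(Δ_1 - Δ_0) = -36
  2·σ_1 + 8·σ_2 + 2·σ_3 = 6(Δ_2 - Δ_1) = 18
  2·σ_2 + 8·σ_3 + 2·σ_4 = 6(Δ_3 - Δ_2) = 24
Natural end conditions: σ_0 = σ_4 = 0.
Solving the tridiagonal system: σ_0 = 0, σ_1 = -21/4, σ_2 = 3, σ_3 = 9/4, σ_4 = 0.
On [6, 8], s(t) = -4 + 3/2·(t - 6) + 9/8·(t - 6)² - 3/16·(t - 6)³.
With (t - 6) = 4/3: s(22/3) = -4/9.

-0.4444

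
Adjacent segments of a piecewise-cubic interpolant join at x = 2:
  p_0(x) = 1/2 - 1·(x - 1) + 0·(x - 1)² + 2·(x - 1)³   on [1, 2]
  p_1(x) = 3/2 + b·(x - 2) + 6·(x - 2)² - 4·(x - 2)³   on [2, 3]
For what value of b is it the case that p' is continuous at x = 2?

p_0'(x) = -1 + 0·(x - 1) + 6·(x - 1)², so p_0'(2) = 5. On the right, p_1'(2) = b, so b = 5.

5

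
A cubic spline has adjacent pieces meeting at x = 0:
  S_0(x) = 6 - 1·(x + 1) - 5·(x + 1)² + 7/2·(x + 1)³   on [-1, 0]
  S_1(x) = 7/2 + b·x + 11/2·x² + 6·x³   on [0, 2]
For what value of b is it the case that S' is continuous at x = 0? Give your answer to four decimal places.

S_0'(x) = -1 - 10·(x + 1) + 21/2·(x + 1)², so S_0'(0) = -1/2. On the right, S_1'(0) = b, so b = -1/2.

-0.5000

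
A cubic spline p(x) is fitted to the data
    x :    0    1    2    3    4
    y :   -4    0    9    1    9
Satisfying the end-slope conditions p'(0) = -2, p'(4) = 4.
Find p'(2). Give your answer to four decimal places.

-1.7857

Put M_i = p'' at the i-th knot. Here h = (1, 1, 1, 1) and Δ = (4, 9, -8, 8), so the interior equations h_(i-1)·M_(i-1) + 2(h_(i-1)+h_i)·M_i + h_i·M_(i+1) = 6(Δ_i − Δ_(i-1)) read
  1·M_0 + 4·M_1 + 1·M_2 = 6(Δ_1 - Δ_0) = 30
  1·M_1 + 4·M_2 + 1·M_3 = 6(Δ_2 - Δ_1) = -102
  1·M_2 + 4·M_3 + 1·M_4 = 6(Δ_3 - Δ_2) = 96
Clamped end conditions give two more equations: 2h_0·M_0 + h_0·M_1 = 6(Δ_0 - p'(0)) = 36 and h_3·M_3 + 2h_3·M_4 = 6(p'(4) - Δ_3) = -24.
Solving: M_0 = 297/28, M_1 = 207/14, M_2 = -159/4, M_3 = 591/14, M_4 = -927/28.
On [2, 3], p'(x) = b_2 + 2c_2·(x - 2) + 3d_2·(x - 2)² with b_2 = Δ_2 - h_2(2M_2 + M_3)/6 = -25/14, c_2 = M_2/2 = -159/8, d_2 = (M_3 - M_2)/(6h_2) = 765/56. So p'(2) = -25/14.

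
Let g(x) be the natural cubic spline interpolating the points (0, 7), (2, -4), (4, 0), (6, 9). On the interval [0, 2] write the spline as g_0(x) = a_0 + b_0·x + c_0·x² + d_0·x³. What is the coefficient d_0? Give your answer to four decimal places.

Write M_i for g''(x_i). With h_i = 2, 2, 2 and divided differences Δ_i = -11/2, 2, 9/2, the continuity of g' gives the tridiagonal system
  2·M_0 + 8·M_1 + 2·M_2 = 6(Δ_1 - Δ_0) = 45
  2·M_1 + 8·M_2 + 2·M_3 = 6(Δ_2 - Δ_1) = 15
Natural end conditions: M_0 = M_3 = 0.
Forward elimination and back-substitution give M_0 = 0, M_1 = 11/2, M_2 = 1/2, M_3 = 0.
On [0, 2], with g_0(x) = a_0 + b_0·x + c_0·x² + d_0·x³: c_0 = M_0/2 = 0, d_0 = (M_1 - M_0)/(6h_0) = 11/24, b_0 = Δ_0 - h_0(2M_0 + M_1)/6 = -22/3.

0.4583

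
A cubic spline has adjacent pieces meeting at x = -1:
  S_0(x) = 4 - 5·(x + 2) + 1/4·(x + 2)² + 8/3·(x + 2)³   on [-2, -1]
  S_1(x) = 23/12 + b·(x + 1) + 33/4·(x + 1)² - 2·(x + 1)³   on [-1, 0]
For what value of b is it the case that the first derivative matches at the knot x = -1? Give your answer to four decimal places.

S_0'(x) = -5 + 1/2·(x + 2) + 8·(x + 2)², so S_0'(-1) = 7/2. On the right, S_1'(-1) = b, so b = 7/2.

3.5000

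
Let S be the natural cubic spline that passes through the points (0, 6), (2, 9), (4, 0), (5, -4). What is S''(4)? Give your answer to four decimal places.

Put σ_i = S'' at the i-th knot. Here h = (2, 2, 1) and Δ = (3/2, -9/2, -4), so the interior equations h_(i-1)·σ_(i-1) + 2(h_(i-1)+h_i)·σ_i + h_i·σ_(i+1) = 6(Δ_i − Δ_(i-1)) read
  2·σ_0 + 8·σ_1 + 2·σ_2 = 6(Δ_1 - Δ_0) = -36
  2·σ_1 + 6·σ_2 + 1·σ_3 = 6(Δ_2 - Δ_1) = 3
Natural end conditions: σ_0 = σ_3 = 0.
Solving the tridiagonal system: σ_0 = 0, σ_1 = -111/22, σ_2 = 24/11, σ_3 = 0.

2.1818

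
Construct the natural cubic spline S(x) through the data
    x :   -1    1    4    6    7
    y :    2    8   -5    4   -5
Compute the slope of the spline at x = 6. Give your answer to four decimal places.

-3.2721

With M_i denoting the second derivative at x_i, h_i = 2, 3, 2, 1, and Δ_i = (y_(i+1) − y_i)/h_i = 3, -13/3, 9/2, -9:
  2·M_0 + 10·M_1 + 3·M_2 = 6(Δ_1 - Δ_0) = -44
  3·M_1 + 10·M_2 + 2·M_3 = 6(Δ_2 - Δ_1) = 53
  2·M_2 + 6·M_3 + 1·M_4 = 6(Δ_3 - Δ_2) = -81
Natural end conditions: M_0 = M_4 = 0.
Solving: M_0 = 0, M_1 = -1952/253, M_2 = 2796/253, M_3 = -8695/506, M_4 = 0.
On [6, 7], S'(x) = b_3 + 2c_3·(x - 6) + 3d_3·(x - 6)² with b_3 = Δ_3 - h_3(2M_3 + M_4)/6 = -4967/1518, c_3 = M_3/2 = -8695/1012, d_3 = (M_4 - M_3)/(6h_3) = 8695/3036. So S'(6) = -4967/1518.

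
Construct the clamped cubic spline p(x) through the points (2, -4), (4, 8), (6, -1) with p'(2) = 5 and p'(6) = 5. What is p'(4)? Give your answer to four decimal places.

Write m_i for p''(x_i). With h_i = 2, 2 and divided differences Δ_i = 6, -9/2, the continuity of p' gives the tridiagonal system
  2·m_0 + 8·m_1 + 2·m_2 = 6(Δ_1 - Δ_0) = -63
Clamped end conditions give two more equations: 2h_0·m_0 + h_0·m_1 = 6(Δ_0 - p'(2)) = 6 and h_1·m_1 + 2h_1·m_2 = 6(p'(6) - Δ_1) = 57.
Solving: m_0 = 75/8, m_1 = -63/4, m_2 = 177/8.
On [4, 6], p'(x) = b_1 + 2c_1·(x - 4) + 3d_1·(x - 4)² with b_1 = Δ_1 - h_1(2m_1 + m_2)/6 = -11/8, c_1 = m_1/2 = -63/8, d_1 = (m_2 - m_1)/(6h_1) = 101/32. So p'(4) = -11/8.

-1.3750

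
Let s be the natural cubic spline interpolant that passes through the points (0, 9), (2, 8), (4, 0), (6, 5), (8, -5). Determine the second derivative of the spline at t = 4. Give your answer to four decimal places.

Put m_i = s'' at the i-th knot. Here h = (2, 2, 2, 2) and Δ = (-1/2, -4, 5/2, -5), so the interior equations h_(i-1)·m_(i-1) + 2(h_(i-1)+h_i)·m_i + h_i·m_(i+1) = 6(Δ_i − Δ_(i-1)) read
  2·m_0 + 8·m_1 + 2·m_2 = 6(Δ_1 - Δ_0) = -21
  2·m_1 + 8·m_2 + 2·m_3 = 6(Δ_2 - Δ_1) = 39
  2·m_2 + 8·m_3 + 2·m_4 = 6(Δ_3 - Δ_2) = -45
Natural end conditions: m_0 = m_4 = 0.
Solving: m_0 = 0, m_1 = -129/28, m_2 = 111/14, m_3 = -213/28, m_4 = 0.

7.9286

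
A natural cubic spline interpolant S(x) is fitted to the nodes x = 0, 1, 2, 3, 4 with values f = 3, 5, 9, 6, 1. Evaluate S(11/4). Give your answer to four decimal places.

7.2188

Let σ_i = S''(x_i). Step sizes h_i = 1, 1, 1, 1; slopes of the chords Δ_i = (y_(i+1) - y_i)/h_i = 2, 4, -3, -5.
  1·σ_0 + 4·σ_1 + 1·σ_2 = 6(Δ_1 - Δ_0) = 12
  1·σ_1 + 4·σ_2 + 1·σ_3 = 6(Δ_2 - Δ_1) = -42
  1·σ_2 + 4·σ_3 + 1·σ_4 = 6(Δ_3 - Δ_2) = -12
Natural end conditions: σ_0 = σ_4 = 0.
Solving: σ_0 = 0, σ_1 = 6, σ_2 = -12, σ_3 = 0, σ_4 = 0.
On [2, 3], S(x) = 9 + 1·(x - 2) - 6·(x - 2)² + 2·(x - 2)³.
With (x - 2) = 3/4: S(11/4) = 231/32.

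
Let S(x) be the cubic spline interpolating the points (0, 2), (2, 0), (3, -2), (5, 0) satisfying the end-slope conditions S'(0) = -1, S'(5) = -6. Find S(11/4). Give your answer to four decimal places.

With m_i denoting the second derivative at x_i, h_i = 2, 1, 2, and Δ_i = (y_(i+1) − y_i)/h_i = -1, -2, 1:
  2·m_0 + 6·m_1 + 1·m_2 = 6(Δ_1 - Δ_0) = -6
  1·m_1 + 6·m_2 + 2·m_3 = 6(Δ_2 - Δ_1) = 18
Clamped end conditions give two more equations: 2h_0·m_0 + h_0·m_1 = 6(Δ_0 - S'(0)) = 0 and h_2·m_2 + 2h_2·m_3 = 6(S'(5) - Δ_2) = -42.
Solving: m_0 = 23/16, m_1 = -23/8, m_2 = 67/8, m_3 = -235/16.
On [2, 3], S(x) = 0 - 39/16·(x - 2) - 23/16·(x - 2)² + 15/8·(x - 2)³.
With (x - 2) = 3/4: S(11/4) = -945/512.

-1.8457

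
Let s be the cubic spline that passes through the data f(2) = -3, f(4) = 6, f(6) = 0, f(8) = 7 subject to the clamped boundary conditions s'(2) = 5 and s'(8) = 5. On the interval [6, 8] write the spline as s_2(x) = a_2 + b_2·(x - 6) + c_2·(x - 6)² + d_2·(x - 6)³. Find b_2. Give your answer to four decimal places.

-0.9000

Let m_i = s''(x_i). Step sizes h_i = 2, 2, 2; slopes of the chords Δ_i = (y_(i+1) - y_i)/h_i = 9/2, -3, 7/2.
  2·m_0 + 8·m_1 + 2·m_2 = 6(Δ_1 - Δ_0) = -45
  2·m_1 + 8·m_2 + 2·m_3 = 6(Δ_2 - Δ_1) = 39
Clamped end conditions give two more equations: 2h_0·m_0 + h_0·m_1 = 6(Δ_0 - s'(2)) = -3 and h_2·m_2 + 2h_2·m_3 = 6(s'(8) - Δ_2) = 9.
Forward elimination and back-substitution give m_0 = 17/5, m_1 = -83/10, m_2 = 73/10, m_3 = -7/5.
On [6, 8], with s_2(x) = a_2 + b_2·(x - 6) + c_2·(x - 6)² + d_2·(x - 6)³: c_2 = m_2/2 = 73/20, d_2 = (m_3 - m_2)/(6h_2) = -29/40, b_2 = Δ_2 - h_2(2m_2 + m_3)/6 = -9/10.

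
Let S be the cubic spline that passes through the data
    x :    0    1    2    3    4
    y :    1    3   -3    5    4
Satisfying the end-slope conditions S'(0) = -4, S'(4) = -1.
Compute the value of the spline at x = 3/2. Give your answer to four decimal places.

Put M_i = S'' at the i-th knot. Here h = (1, 1, 1, 1) and Δ = (2, -6, 8, -1), so the interior equations h_(i-1)·M_(i-1) + 2(h_(i-1)+h_i)·M_i + h_i·M_(i+1) = 6(Δ_i − Δ_(i-1)) read
  1·M_0 + 4·M_1 + 1·M_2 = 6(Δ_1 - Δ_0) = -48
  1·M_1 + 4·M_2 + 1·M_3 = 6(Δ_2 - Δ_1) = 84
  1·M_2 + 4·M_3 + 1·M_4 = 6(Δ_3 - Δ_2) = -54
Clamped end conditions give two more equations: 2h_0·M_0 + h_0·M_1 = 6(Δ_0 - S'(0)) = 36 and h_3·M_3 + 2h_3·M_4 = 6(S'(4) - Δ_3) = 0.
Hence M_0 = 453/14, M_1 = -201/7, M_2 = 69/2, M_3 = -177/7, M_4 = 177/14.
On [1, 2], S(x) = 3 - 61/28·(x - 1) - 201/14·(x - 1)² + 295/28·(x - 1)³.
With (x - 1) = 1/2: S(3/2) = -81/224.

-0.3616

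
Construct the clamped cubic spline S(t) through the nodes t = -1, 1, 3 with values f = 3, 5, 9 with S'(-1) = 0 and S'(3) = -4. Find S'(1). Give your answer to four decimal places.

Put M_i = S'' at the i-th knot. Here h = (2, 2) and Δ = (1, 2), so the interior equations h_(i-1)·M_(i-1) + 2(h_(i-1)+h_i)·M_i + h_i·M_(i+1) = 6(Δ_i − Δ_(i-1)) read
  2·M_0 + 8·M_1 + 2·M_2 = 6(Δ_1 - Δ_0) = 6
Clamped end conditions give two more equations: 2h_0·M_0 + h_0·M_1 = 6(Δ_0 - S'(-1)) = 6 and h_1·M_1 + 2h_1·M_2 = 6(S'(3) - Δ_1) = -36.
Solving the tridiagonal system: M_0 = -1/4, M_1 = 7/2, M_2 = -43/4.
On [1, 3], S'(t) = b_1 + 2c_1·(t - 1) + 3d_1·(t - 1)² with b_1 = Δ_1 - h_1(2M_1 + M_2)/6 = 13/4, c_1 = M_1/2 = 7/4, d_1 = (M_2 - M_1)/(6h_1) = -19/16. So S'(1) = 13/4.

3.2500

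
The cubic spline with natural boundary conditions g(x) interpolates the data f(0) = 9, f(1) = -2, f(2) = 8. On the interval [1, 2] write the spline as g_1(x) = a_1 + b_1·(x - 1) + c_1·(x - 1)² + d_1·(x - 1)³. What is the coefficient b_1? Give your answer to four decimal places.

-0.5000

Let M_i = g''(x_i). Step sizes h_i = 1, 1; slopes of the chords Δ_i = (y_(i+1) - y_i)/h_i = -11, 10.
  1·M_0 + 4·M_1 + 1·M_2 = 6(Δ_1 - Δ_0) = 126
Natural end conditions: M_0 = M_2 = 0.
Hence M_0 = 0, M_1 = 63/2, M_2 = 0.
On [1, 2], with g_1(x) = a_1 + b_1·(x - 1) + c_1·(x - 1)² + d_1·(x - 1)³: c_1 = M_1/2 = 63/4, d_1 = (M_2 - M_1)/(6h_1) = -21/4, b_1 = Δ_1 - h_1(2M_1 + M_2)/6 = -1/2.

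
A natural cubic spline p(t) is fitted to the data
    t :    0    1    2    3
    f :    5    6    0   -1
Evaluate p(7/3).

-1

Put m_i = p'' at the i-th knot. Here h = (1, 1, 1) and Δ = (1, -6, -1), so the interior equations h_(i-1)·m_(i-1) + 2(h_(i-1)+h_i)·m_i + h_i·m_(i+1) = 6(Δ_i − Δ_(i-1)) read
  1·m_0 + 4·m_1 + 1·m_2 = 6(Δ_1 - Δ_0) = -42
  1·m_1 + 4·m_2 + 1·m_3 = 6(Δ_2 - Δ_1) = 30
Natural end conditions: m_0 = m_3 = 0.
Solving: m_0 = 0, m_1 = -66/5, m_2 = 54/5, m_3 = 0.
On [2, 3], p(t) = 0 - 23/5·(t - 2) + 27/5·(t - 2)² - 9/5·(t - 2)³.
With (t - 2) = 1/3: p(7/3) = -1.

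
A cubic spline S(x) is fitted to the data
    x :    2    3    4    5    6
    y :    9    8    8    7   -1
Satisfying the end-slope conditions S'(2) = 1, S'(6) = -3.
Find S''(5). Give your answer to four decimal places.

-16.8571

Put M_i = S'' at the i-th knot. Here h = (1, 1, 1, 1) and Δ = (-1, 0, -1, -8), so the interior equations h_(i-1)·M_(i-1) + 2(h_(i-1)+h_i)·M_i + h_i·M_(i+1) = 6(Δ_i − Δ_(i-1)) read
  1·M_0 + 4·M_1 + 1·M_2 = 6(Δ_1 - Δ_0) = 6
  1·M_1 + 4·M_2 + 1·M_3 = 6(Δ_2 - Δ_1) = -6
  1·M_2 + 4·M_3 + 1·M_4 = 6(Δ_3 - Δ_2) = -42
Clamped end conditions give two more equations: 2h_0·M_0 + h_0·M_1 = 6(Δ_0 - S'(2)) = -12 and h_3·M_3 + 2h_3·M_4 = 6(S'(6) - Δ_3) = 30.
Hence M_0 = -52/7, M_1 = 20/7, M_2 = 2, M_3 = -118/7, M_4 = 164/7.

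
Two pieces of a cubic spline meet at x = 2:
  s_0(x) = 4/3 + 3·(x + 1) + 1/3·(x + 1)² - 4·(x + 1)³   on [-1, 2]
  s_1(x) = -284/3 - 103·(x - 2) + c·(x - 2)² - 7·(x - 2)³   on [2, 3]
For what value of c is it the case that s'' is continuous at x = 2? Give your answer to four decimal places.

s_0''(x) = 2/3 - 24·(x + 1), so s_0''(2) = -214/3. On the right, s_1''(2) = 2c, so c = -107/3.

-35.6667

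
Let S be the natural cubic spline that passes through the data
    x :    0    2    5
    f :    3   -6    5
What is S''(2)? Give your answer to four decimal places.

4.9000

Put M_i = S'' at the i-th knot. Here h = (2, 3) and Δ = (-9/2, 11/3), so the interior equations h_(i-1)·M_(i-1) + 2(h_(i-1)+h_i)·M_i + h_i·M_(i+1) = 6(Δ_i − Δ_(i-1)) read
  2·M_0 + 10·M_1 + 3·M_2 = 6(Δ_1 - Δ_0) = 49
Natural end conditions: M_0 = M_2 = 0.
Solving the tridiagonal system: M_0 = 0, M_1 = 49/10, M_2 = 0.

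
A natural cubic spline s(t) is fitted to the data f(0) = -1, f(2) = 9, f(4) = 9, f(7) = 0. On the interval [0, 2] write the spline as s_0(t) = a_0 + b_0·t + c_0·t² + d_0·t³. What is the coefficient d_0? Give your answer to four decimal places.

-0.2895

Let M_i = s''(x_i). Step sizes h_i = 2, 2, 3; slopes of the chords Δ_i = (y_(i+1) - y_i)/h_i = 5, 0, -3.
  2·M_0 + 8·M_1 + 2·M_2 = 6(Δ_1 - Δ_0) = -30
  2·M_1 + 10·M_2 + 3·M_3 = 6(Δ_2 - Δ_1) = -18
Natural end conditions: M_0 = M_3 = 0.
Forward elimination and back-substitution give M_0 = 0, M_1 = -66/19, M_2 = -21/19, M_3 = 0.
On [0, 2], with s_0(t) = a_0 + b_0·t + c_0·t² + d_0·t³: c_0 = M_0/2 = 0, d_0 = (M_1 - M_0)/(6h_0) = -11/38, b_0 = Δ_0 - h_0(2M_0 + M_1)/6 = 117/19.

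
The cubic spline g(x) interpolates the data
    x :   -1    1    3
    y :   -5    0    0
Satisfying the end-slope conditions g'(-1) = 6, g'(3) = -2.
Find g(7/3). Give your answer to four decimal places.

0.7222

Put M_i = g'' at the i-th knot. Here h = (2, 2) and Δ = (5/2, 0), so the interior equations h_(i-1)·M_(i-1) + 2(h_(i-1)+h_i)·M_i + h_i·M_(i+1) = 6(Δ_i − Δ_(i-1)) read
  2·M_0 + 8·M_1 + 2·M_2 = 6(Δ_1 - Δ_0) = -15
Clamped end conditions give two more equations: 2h_0·M_0 + h_0·M_1 = 6(Δ_0 - g'(-1)) = -21 and h_1·M_1 + 2h_1·M_2 = 6(g'(3) - Δ_1) = -12.
Solving: M_0 = -43/8, M_1 = 1/4, M_2 = -25/8.
On [1, 3], g(x) = 0 + 7/8·(x - 1) + 1/8·(x - 1)² - 9/32·(x - 1)³.
With (x - 1) = 4/3: g(7/3) = 13/18.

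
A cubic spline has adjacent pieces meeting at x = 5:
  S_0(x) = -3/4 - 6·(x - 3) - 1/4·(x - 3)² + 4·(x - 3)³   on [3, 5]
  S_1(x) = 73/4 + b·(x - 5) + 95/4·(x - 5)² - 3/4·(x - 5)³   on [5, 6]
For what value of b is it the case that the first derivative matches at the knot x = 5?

41

S_0'(x) = -6 - 1/2·(x - 3) + 12·(x - 3)², so S_0'(5) = 41. On the right, S_1'(5) = b, so b = 41.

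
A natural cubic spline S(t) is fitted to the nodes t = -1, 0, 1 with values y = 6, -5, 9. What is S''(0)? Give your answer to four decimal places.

Put σ_i = S'' at the i-th knot. Here h = (1, 1) and Δ = (-11, 14), so the interior equations h_(i-1)·σ_(i-1) + 2(h_(i-1)+h_i)·σ_i + h_i·σ_(i+1) = 6(Δ_i − Δ_(i-1)) read
  1·σ_0 + 4·σ_1 + 1·σ_2 = 6(Δ_1 - Δ_0) = 150
Natural end conditions: σ_0 = σ_2 = 0.
Hence σ_0 = 0, σ_1 = 75/2, σ_2 = 0.

37.5000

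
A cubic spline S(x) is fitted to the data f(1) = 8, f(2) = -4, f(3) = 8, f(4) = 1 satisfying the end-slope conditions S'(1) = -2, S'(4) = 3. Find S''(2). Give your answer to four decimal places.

66.9333

Put M_i = S'' at the i-th knot. Here h = (1, 1, 1) and Δ = (-12, 12, -7), so the interior equations h_(i-1)·M_(i-1) + 2(h_(i-1)+h_i)·M_i + h_i·M_(i+1) = 6(Δ_i − Δ_(i-1)) read
  1·M_0 + 4·M_1 + 1·M_2 = 6(Δ_1 - Δ_0) = 144
  1·M_1 + 4·M_2 + 1·M_3 = 6(Δ_2 - Δ_1) = -114
Clamped end conditions give two more equations: 2h_0·M_0 + h_0·M_1 = 6(Δ_0 - S'(1)) = -60 and h_2·M_2 + 2h_2·M_3 = 6(S'(4) - Δ_2) = 60.
Solving the tridiagonal system: M_0 = -952/15, M_1 = 1004/15, M_2 = -904/15, M_3 = 902/15.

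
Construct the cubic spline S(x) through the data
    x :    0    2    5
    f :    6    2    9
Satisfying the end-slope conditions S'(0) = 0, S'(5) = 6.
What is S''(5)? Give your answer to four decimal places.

Put M_i = S'' at the i-th knot. Here h = (2, 3) and Δ = (-2, 7/3), so the interior equations h_(i-1)·M_(i-1) + 2(h_(i-1)+h_i)·M_i + h_i·M_(i+1) = 6(Δ_i − Δ_(i-1)) read
  2·M_0 + 10·M_1 + 3·M_2 = 6(Δ_1 - Δ_0) = 26
Clamped end conditions give two more equations: 2h_0·M_0 + h_0·M_1 = 6(Δ_0 - S'(0)) = -12 and h_1·M_1 + 2h_1·M_2 = 6(S'(5) - Δ_1) = 22.
Hence M_0 = -22/5, M_1 = 14/5, M_2 = 34/15.

2.2667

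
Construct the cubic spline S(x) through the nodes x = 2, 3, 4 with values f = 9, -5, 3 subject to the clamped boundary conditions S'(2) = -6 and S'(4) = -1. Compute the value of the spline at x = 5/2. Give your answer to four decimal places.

1.5938

Write M_i for S''(x_i). With h_i = 1, 1 and divided differences Δ_i = -14, 8, the continuity of S' gives the tridiagonal system
  1·M_0 + 4·M_1 + 1·M_2 = 6(Δ_1 - Δ_0) = 132
Clamped end conditions give two more equations: 2h_0·M_0 + h_0·M_1 = 6(Δ_0 - S'(2)) = -48 and h_1·M_1 + 2h_1·M_2 = 6(S'(4) - Δ_1) = -54.
Hence M_0 = -109/2, M_1 = 61, M_2 = -115/2.
On [2, 3], S(x) = 9 - 6·(x - 2) - 109/4·(x - 2)² + 77/4·(x - 2)³.
With (x - 2) = 1/2: S(5/2) = 51/32.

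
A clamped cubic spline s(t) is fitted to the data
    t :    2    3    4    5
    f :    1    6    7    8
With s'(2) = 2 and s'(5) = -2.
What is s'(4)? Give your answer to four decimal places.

1.0667

Let σ_i = s''(x_i). Step sizes h_i = 1, 1, 1; slopes of the chords Δ_i = (y_(i+1) - y_i)/h_i = 5, 1, 1.
  1·σ_0 + 4·σ_1 + 1·σ_2 = 6(Δ_1 - Δ_0) = -24
  1·σ_1 + 4·σ_2 + 1·σ_3 = 6(Δ_2 - Δ_1) = 0
Clamped end conditions give two more equations: 2h_0·σ_0 + h_0·σ_1 = 6(Δ_0 - s'(2)) = 18 and h_2·σ_2 + 2h_2·σ_3 = 6(s'(5) - Δ_2) = -18.
Solving the tridiagonal system: σ_0 = 218/15, σ_1 = -166/15, σ_2 = 86/15, σ_3 = -178/15.
On [4, 5], s'(t) = b_2 + 2c_2·(t - 4) + 3d_2·(t - 4)² with b_2 = Δ_2 - h_2(2σ_2 + σ_3)/6 = 16/15, c_2 = σ_2/2 = 43/15, d_2 = (σ_3 - σ_2)/(6h_2) = -44/15. So s'(4) = 16/15.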